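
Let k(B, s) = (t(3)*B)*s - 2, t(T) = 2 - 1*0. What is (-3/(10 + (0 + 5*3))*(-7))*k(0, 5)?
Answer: -42/25 ≈ -1.6800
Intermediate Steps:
t(T) = 2 (t(T) = 2 + 0 = 2)
k(B, s) = -2 + 2*B*s (k(B, s) = (2*B)*s - 2 = 2*B*s - 2 = -2 + 2*B*s)
(-3/(10 + (0 + 5*3))*(-7))*k(0, 5) = (-3/(10 + (0 + 5*3))*(-7))*(-2 + 2*0*5) = (-3/(10 + (0 + 15))*(-7))*(-2 + 0) = (-3/(10 + 15)*(-7))*(-2) = (-3/25*(-7))*(-2) = (-3*1/25*(-7))*(-2) = -3/25*(-7)*(-2) = (21/25)*(-2) = -42/25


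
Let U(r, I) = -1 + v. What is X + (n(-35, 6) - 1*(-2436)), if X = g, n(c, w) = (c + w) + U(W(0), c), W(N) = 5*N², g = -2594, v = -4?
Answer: -192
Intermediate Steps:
U(r, I) = -5 (U(r, I) = -1 - 4 = -5)
n(c, w) = -5 + c + w (n(c, w) = (c + w) - 5 = -5 + c + w)
X = -2594
X + (n(-35, 6) - 1*(-2436)) = -2594 + ((-5 - 35 + 6) - 1*(-2436)) = -2594 + (-34 + 2436) = -2594 + 2402 = -192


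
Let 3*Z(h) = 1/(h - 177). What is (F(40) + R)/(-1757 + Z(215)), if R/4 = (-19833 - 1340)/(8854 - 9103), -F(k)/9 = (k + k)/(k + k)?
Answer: -3133138/16624651 ≈ -0.18846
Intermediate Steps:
F(k) = -9 (F(k) = -9*(k + k)/(k + k) = -9*2*k/(2*k) = -9*2*k*1/(2*k) = -9*1 = -9)
Z(h) = 1/(3*(-177 + h)) (Z(h) = 1/(3*(h - 177)) = 1/(3*(-177 + h)))
R = 84692/249 (R = 4*((-19833 - 1340)/(8854 - 9103)) = 4*(-21173/(-249)) = 4*(-21173*(-1/249)) = 4*(21173/249) = 84692/249 ≈ 340.13)
(F(40) + R)/(-1757 + Z(215)) = (-9 + 84692/249)/(-1757 + 1/(3*(-177 + 215))) = 82451/(249*(-1757 + (1/3)/38)) = 82451/(249*(-1757 + (1/3)*(1/38))) = 82451/(249*(-1757 + 1/114)) = 82451/(249*(-200297/114)) = (82451/249)*(-114/200297) = -3133138/16624651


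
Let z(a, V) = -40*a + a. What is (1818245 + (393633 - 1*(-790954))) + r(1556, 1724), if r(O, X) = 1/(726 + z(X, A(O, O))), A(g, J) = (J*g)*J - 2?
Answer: 199718356319/66510 ≈ 3.0028e+6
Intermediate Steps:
A(g, J) = -2 + g*J² (A(g, J) = g*J² - 2 = -2 + g*J²)
z(a, V) = -39*a
r(O, X) = 1/(726 - 39*X)
(1818245 + (393633 - 1*(-790954))) + r(1556, 1724) = (1818245 + (393633 - 1*(-790954))) - 1/(-726 + 39*1724) = (1818245 + (393633 + 790954)) - 1/(-726 + 67236) = (1818245 + 1184587) - 1/66510 = 3002832 - 1*1/66510 = 3002832 - 1/66510 = 199718356319/66510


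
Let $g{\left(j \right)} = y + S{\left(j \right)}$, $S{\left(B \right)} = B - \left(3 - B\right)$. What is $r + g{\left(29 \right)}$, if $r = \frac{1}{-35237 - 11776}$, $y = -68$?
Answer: $- \frac{611170}{47013} \approx -13.0$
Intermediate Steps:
$S{\left(B \right)} = -3 + 2 B$ ($S{\left(B \right)} = B + \left(-3 + B\right) = -3 + 2 B$)
$g{\left(j \right)} = -71 + 2 j$ ($g{\left(j \right)} = -68 + \left(-3 + 2 j\right) = -71 + 2 j$)
$r = - \frac{1}{47013}$ ($r = \frac{1}{-47013} = - \frac{1}{47013} \approx -2.1271 \cdot 10^{-5}$)
$r + g{\left(29 \right)} = - \frac{1}{47013} + \left(-71 + 2 \cdot 29\right) = - \frac{1}{47013} + \left(-71 + 58\right) = - \frac{1}{47013} - 13 = - \frac{611170}{47013}$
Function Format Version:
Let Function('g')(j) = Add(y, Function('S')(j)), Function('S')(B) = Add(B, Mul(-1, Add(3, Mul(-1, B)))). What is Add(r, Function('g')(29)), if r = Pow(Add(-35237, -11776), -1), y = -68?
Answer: Rational(-611170, 47013) ≈ -13.000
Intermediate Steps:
Function('S')(B) = Add(-3, Mul(2, B)) (Function('S')(B) = Add(B, Add(-3, B)) = Add(-3, Mul(2, B)))
Function('g')(j) = Add(-71, Mul(2, j)) (Function('g')(j) = Add(-68, Add(-3, Mul(2, j))) = Add(-71, Mul(2, j)))
r = Rational(-1, 47013) (r = Pow(-47013, -1) = Rational(-1, 47013) ≈ -2.1271e-5)
Add(r, Function('g')(29)) = Add(Rational(-1, 47013), Add(-71, Mul(2, 29))) = Add(Rational(-1, 47013), Add(-71, 58)) = Add(Rational(-1, 47013), -13) = Rational(-611170, 47013)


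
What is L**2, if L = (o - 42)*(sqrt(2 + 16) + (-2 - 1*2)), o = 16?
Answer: 22984 - 16224*sqrt(2) ≈ 39.799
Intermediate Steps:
L = 104 - 78*sqrt(2) (L = (16 - 42)*(sqrt(2 + 16) + (-2 - 1*2)) = -26*(sqrt(18) + (-2 - 2)) = -26*(3*sqrt(2) - 4) = -26*(-4 + 3*sqrt(2)) = 104 - 78*sqrt(2) ≈ -6.3087)
L**2 = (104 - 78*sqrt(2))**2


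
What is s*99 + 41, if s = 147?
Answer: 14594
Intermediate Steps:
s*99 + 41 = 147*99 + 41 = 14553 + 41 = 14594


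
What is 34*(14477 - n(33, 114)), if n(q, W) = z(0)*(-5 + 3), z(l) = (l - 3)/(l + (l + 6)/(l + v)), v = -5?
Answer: 492388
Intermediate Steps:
z(l) = (-3 + l)/(l + (6 + l)/(-5 + l)) (z(l) = (l - 3)/(l + (l + 6)/(l - 5)) = (-3 + l)/(l + (6 + l)/(-5 + l)))
n(q, W) = -5 (n(q, W) = ((15 + 0**2 - 8*0)/(6 + 0**2 - 4*0))*(-5 + 3) = ((15 + 0 + 0)/(6 + 0 + 0))*(-2) = (15/6)*(-2) = ((1/6)*15)*(-2) = (5/2)*(-2) = -5)
34*(14477 - n(33, 114)) = 34*(14477 - 1*(-5)) = 34*(14477 + 5) = 34*14482 = 492388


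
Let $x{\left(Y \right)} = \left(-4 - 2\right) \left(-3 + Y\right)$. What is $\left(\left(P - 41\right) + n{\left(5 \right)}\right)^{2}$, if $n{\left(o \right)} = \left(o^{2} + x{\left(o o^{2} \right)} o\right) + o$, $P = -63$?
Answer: $13942756$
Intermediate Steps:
$x{\left(Y \right)} = 18 - 6 Y$ ($x{\left(Y \right)} = - 6 \left(-3 + Y\right) = 18 - 6 Y$)
$n{\left(o \right)} = o + o^{2} + o \left(18 - 6 o^{3}\right)$ ($n{\left(o \right)} = \left(o^{2} + \left(18 - 6 o o^{2}\right) o\right) + o = \left(o^{2} + \left(18 - 6 o^{3}\right) o\right) + o = \left(o^{2} + o \left(18 - 6 o^{3}\right)\right) + o = o + o^{2} + o \left(18 - 6 o^{3}\right)$)
$\left(\left(P - 41\right) + n{\left(5 \right)}\right)^{2} = \left(\left(-63 - 41\right) + 5 \left(19 + 5 - 6 \cdot 5^{3}\right)\right)^{2} = \left(\left(-63 - 41\right) + 5 \left(19 + 5 - 750\right)\right)^{2} = \left(-104 + 5 \left(19 + 5 - 750\right)\right)^{2} = \left(-104 + 5 \left(-726\right)\right)^{2} = \left(-104 - 3630\right)^{2} = \left(-3734\right)^{2} = 13942756$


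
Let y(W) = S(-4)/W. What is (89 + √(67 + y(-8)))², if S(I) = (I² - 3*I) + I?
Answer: 9409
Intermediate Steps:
S(I) = I² - 2*I
y(W) = 24/W (y(W) = (-4*(-2 - 4))/W = (-4*(-6))/W = 24/W)
(89 + √(67 + y(-8)))² = (89 + √(67 + 24/(-8)))² = (89 + √(67 + 24*(-⅛)))² = (89 + √(67 - 3))² = (89 + √64)² = (89 + 8)² = 97² = 9409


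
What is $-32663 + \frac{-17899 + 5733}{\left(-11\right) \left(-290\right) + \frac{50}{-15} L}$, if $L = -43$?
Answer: $- \frac{163333249}{5000} \approx -32667.0$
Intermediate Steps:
$-32663 + \frac{-17899 + 5733}{\left(-11\right) \left(-290\right) + \frac{50}{-15} L} = -32663 + \frac{-17899 + 5733}{\left(-11\right) \left(-290\right) + \frac{50}{-15} \left(-43\right)} = -32663 - \frac{12166}{3190 + 50 \left(- \frac{1}{15}\right) \left(-43\right)} = -32663 - \frac{12166}{3190 - - \frac{430}{3}} = -32663 - \frac{12166}{3190 + \frac{430}{3}} = -32663 - \frac{12166}{\frac{10000}{3}} = -32663 - \frac{18249}{5000} = - \frac{163333249}{5000}$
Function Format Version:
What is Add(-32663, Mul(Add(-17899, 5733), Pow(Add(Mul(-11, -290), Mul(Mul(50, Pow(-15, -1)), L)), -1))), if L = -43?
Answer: Rational(-163333249, 5000) ≈ -32667.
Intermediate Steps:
Add(-32663, Mul(Add(-17899, 5733), Pow(Add(Mul(-11, -290), Mul(Mul(50, Pow(-15, -1)), L)), -1))) = Add(-32663, Mul(Add(-17899, 5733), Pow(Add(Mul(-11, -290), Mul(Mul(50, Pow(-15, -1)), -43)), -1))) = Add(-32663, Mul(-12166, Pow(Add(3190, Mul(Mul(50, Rational(-1, 15)), -43)), -1))) = Add(-32663, Mul(-12166, Pow(Add(3190, Mul(Rational(-10, 3), -43)), -1))) = Add(-32663, Mul(-12166, Pow(Add(3190, Rational(430, 3)), -1))) = Add(-32663, Mul(-12166, Pow(Rational(10000, 3), -1))) = Add(-32663, Mul(-12166, Rational(3, 10000))) = Add(-32663, Rational(-18249, 5000)) = Rational(-163333249, 5000)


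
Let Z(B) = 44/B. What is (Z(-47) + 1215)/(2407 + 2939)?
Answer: 57061/251262 ≈ 0.22710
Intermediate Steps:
(Z(-47) + 1215)/(2407 + 2939) = (44/(-47) + 1215)/(2407 + 2939) = (44*(-1/47) + 1215)/5346 = (-44/47 + 1215)*(1/5346) = (57061/47)*(1/5346) = 57061/251262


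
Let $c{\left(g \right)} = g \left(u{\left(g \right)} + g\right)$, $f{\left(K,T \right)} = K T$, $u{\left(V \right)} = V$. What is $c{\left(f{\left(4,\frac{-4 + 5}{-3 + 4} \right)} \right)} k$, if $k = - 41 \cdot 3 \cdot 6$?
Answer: $-23616$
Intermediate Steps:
$c{\left(g \right)} = 2 g^{2}$ ($c{\left(g \right)} = g \left(g + g\right) = g 2 g = 2 g^{2}$)
$k = -738$ ($k = \left(-41\right) 18 = -738$)
$c{\left(f{\left(4,\frac{-4 + 5}{-3 + 4} \right)} \right)} k = 2 \left(4 \frac{-4 + 5}{-3 + 4}\right)^{2} \left(-738\right) = 2 \left(4 \cdot 1 \cdot 1^{-1}\right)^{2} \left(-738\right) = 2 \left(4 \cdot 1 \cdot 1\right)^{2} \left(-738\right) = 2 \left(4 \cdot 1\right)^{2} \left(-738\right) = 2 \cdot 4^{2} \left(-738\right) = 2 \cdot 16 \left(-738\right) = 32 \left(-738\right) = -23616$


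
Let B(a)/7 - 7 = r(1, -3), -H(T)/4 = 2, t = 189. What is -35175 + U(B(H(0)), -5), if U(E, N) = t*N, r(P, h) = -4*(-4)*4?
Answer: -36120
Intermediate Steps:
r(P, h) = 64 (r(P, h) = 16*4 = 64)
H(T) = -8 (H(T) = -4*2 = -8)
B(a) = 497 (B(a) = 49 + 7*64 = 49 + 448 = 497)
U(E, N) = 189*N
-35175 + U(B(H(0)), -5) = -35175 + 189*(-5) = -35175 - 945 = -36120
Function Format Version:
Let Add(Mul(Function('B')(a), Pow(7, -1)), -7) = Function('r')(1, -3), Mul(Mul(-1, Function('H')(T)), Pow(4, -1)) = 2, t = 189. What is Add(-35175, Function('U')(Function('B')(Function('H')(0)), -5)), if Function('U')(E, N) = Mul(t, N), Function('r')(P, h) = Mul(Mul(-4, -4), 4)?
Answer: -36120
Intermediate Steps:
Function('r')(P, h) = 64 (Function('r')(P, h) = Mul(16, 4) = 64)
Function('H')(T) = -8 (Function('H')(T) = Mul(-4, 2) = -8)
Function('B')(a) = 497 (Function('B')(a) = Add(49, Mul(7, 64)) = Add(49, 448) = 497)
Function('U')(E, N) = Mul(189, N)
Add(-35175, Function('U')(Function('B')(Function('H')(0)), -5)) = Add(-35175, Mul(189, -5)) = Add(-35175, -945) = -36120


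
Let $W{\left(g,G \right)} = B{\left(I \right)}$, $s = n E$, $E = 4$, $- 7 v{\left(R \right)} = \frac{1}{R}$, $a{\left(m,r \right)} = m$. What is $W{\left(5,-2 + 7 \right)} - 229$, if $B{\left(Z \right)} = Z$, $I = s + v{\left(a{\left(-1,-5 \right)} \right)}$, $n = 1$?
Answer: $- \frac{1574}{7} \approx -224.86$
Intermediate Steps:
$v{\left(R \right)} = - \frac{1}{7 R}$
$s = 4$ ($s = 1 \cdot 4 = 4$)
$I = \frac{29}{7}$ ($I = 4 - \frac{1}{7 \left(-1\right)} = 4 - - \frac{1}{7} = 4 + \frac{1}{7} = \frac{29}{7} \approx 4.1429$)
$W{\left(g,G \right)} = \frac{29}{7}$
$W{\left(5,-2 + 7 \right)} - 229 = \frac{29}{7} - 229 = - \frac{1574}{7}$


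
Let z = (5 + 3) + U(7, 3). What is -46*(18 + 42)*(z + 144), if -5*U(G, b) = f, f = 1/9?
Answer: -1258376/3 ≈ -4.1946e+5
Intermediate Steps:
f = ⅑ ≈ 0.11111
U(G, b) = -1/45 (U(G, b) = -⅕*⅑ = -1/45)
z = 359/45 (z = (5 + 3) - 1/45 = 8 - 1/45 = 359/45 ≈ 7.9778)
-46*(18 + 42)*(z + 144) = -46*(18 + 42)*(359/45 + 144) = -2760*6839/45 = -46*27356/3 = -1258376/3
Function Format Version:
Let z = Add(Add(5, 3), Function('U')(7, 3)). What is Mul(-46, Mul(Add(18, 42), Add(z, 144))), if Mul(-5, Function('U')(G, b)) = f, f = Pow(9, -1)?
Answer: Rational(-1258376, 3) ≈ -4.1946e+5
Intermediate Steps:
f = Rational(1, 9) ≈ 0.11111
Function('U')(G, b) = Rational(-1, 45) (Function('U')(G, b) = Mul(Rational(-1, 5), Rational(1, 9)) = Rational(-1, 45))
z = Rational(359, 45) (z = Add(Add(5, 3), Rational(-1, 45)) = Add(8, Rational(-1, 45)) = Rational(359, 45) ≈ 7.9778)
Mul(-46, Mul(Add(18, 42), Add(z, 144))) = Mul(-46, Mul(Add(18, 42), Add(Rational(359, 45), 144))) = Mul(-46, Mul(60, Rational(6839, 45))) = Mul(-46, Rational(27356, 3)) = Rational(-1258376, 3)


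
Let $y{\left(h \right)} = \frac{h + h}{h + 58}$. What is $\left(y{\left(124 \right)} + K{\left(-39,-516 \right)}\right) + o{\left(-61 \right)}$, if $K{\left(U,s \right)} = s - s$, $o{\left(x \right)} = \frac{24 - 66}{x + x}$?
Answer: $\frac{9475}{5551} \approx 1.7069$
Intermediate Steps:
$o{\left(x \right)} = - \frac{21}{x}$ ($o{\left(x \right)} = - \frac{42}{2 x} = - 42 \frac{1}{2 x} = - \frac{21}{x}$)
$y{\left(h \right)} = \frac{2 h}{58 + h}$
$K{\left(U,s \right)} = 0$
$\left(y{\left(124 \right)} + K{\left(-39,-516 \right)}\right) + o{\left(-61 \right)} = \left(2 \cdot 124 \frac{1}{58 + 124} + 0\right) - \frac{21}{-61} = \left(2 \cdot 124 \cdot \frac{1}{182} + 0\right) - - \frac{21}{61} = \left(2 \cdot 124 \cdot \frac{1}{182} + 0\right) + \frac{21}{61} = \left(\frac{124}{91} + 0\right) + \frac{21}{61} = \frac{124}{91} + \frac{21}{61} = \frac{9475}{5551}$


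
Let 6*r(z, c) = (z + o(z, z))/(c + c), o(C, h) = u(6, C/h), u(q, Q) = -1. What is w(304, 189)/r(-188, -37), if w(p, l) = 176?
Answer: 26048/63 ≈ 413.46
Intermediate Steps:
o(C, h) = -1
r(z, c) = (-1 + z)/(12*c) (r(z, c) = ((z - 1)/(c + c))/6 = ((-1 + z)/((2*c)))/6 = ((-1 + z)*(1/(2*c)))/6 = ((-1 + z)/(2*c))/6 = (-1 + z)/(12*c))
w(304, 189)/r(-188, -37) = 176/(((1/12)*(-1 - 188)/(-37))) = 176/(((1/12)*(-1/37)*(-189))) = 176/(63/148) = 176*(148/63) = 26048/63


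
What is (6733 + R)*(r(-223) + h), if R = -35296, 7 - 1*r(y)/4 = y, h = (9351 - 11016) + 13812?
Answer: -373232721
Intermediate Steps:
h = 12147 (h = -1665 + 13812 = 12147)
r(y) = 28 - 4*y
(6733 + R)*(r(-223) + h) = (6733 - 35296)*((28 - 4*(-223)) + 12147) = -28563*((28 + 892) + 12147) = -28563*(920 + 12147) = -28563*13067 = -373232721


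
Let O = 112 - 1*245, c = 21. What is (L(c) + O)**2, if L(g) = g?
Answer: 12544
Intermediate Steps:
O = -133 (O = 112 - 245 = -133)
(L(c) + O)**2 = (21 - 133)**2 = (-112)**2 = 12544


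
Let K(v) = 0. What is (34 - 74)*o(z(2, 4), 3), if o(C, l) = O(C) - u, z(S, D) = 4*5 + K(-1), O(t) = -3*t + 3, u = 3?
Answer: 2400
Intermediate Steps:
O(t) = 3 - 3*t
z(S, D) = 20 (z(S, D) = 4*5 + 0 = 20 + 0 = 20)
o(C, l) = -3*C (o(C, l) = (3 - 3*C) - 1*3 = (3 - 3*C) - 3 = -3*C)
(34 - 74)*o(z(2, 4), 3) = (34 - 74)*(-3*20) = -40*(-60) = 2400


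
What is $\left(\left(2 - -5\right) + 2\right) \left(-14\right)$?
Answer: $-126$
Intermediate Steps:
$\left(\left(2 - -5\right) + 2\right) \left(-14\right) = \left(\left(2 + 5\right) + 2\right) \left(-14\right) = \left(7 + 2\right) \left(-14\right) = 9 \left(-14\right) = -126$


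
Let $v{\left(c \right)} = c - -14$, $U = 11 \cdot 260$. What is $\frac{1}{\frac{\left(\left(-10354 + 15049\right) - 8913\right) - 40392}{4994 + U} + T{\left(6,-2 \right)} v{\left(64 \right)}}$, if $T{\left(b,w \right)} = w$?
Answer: $- \frac{1309}{211639} \approx -0.0061851$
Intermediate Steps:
$U = 2860$
$v{\left(c \right)} = 14 + c$ ($v{\left(c \right)} = c + 14 = 14 + c$)
$\frac{1}{\frac{\left(\left(-10354 + 15049\right) - 8913\right) - 40392}{4994 + U} + T{\left(6,-2 \right)} v{\left(64 \right)}} = \frac{1}{\frac{\left(\left(-10354 + 15049\right) - 8913\right) - 40392}{4994 + 2860} - 2 \left(14 + 64\right)} = \frac{1}{\frac{\left(4695 - 8913\right) - 40392}{7854} - 156} = \frac{1}{\left(-4218 - 40392\right) \frac{1}{7854} - 156} = \frac{1}{\left(-44610\right) \frac{1}{7854} - 156} = \frac{1}{- \frac{7435}{1309} - 156} = \frac{1}{- \frac{211639}{1309}} = - \frac{1309}{211639}$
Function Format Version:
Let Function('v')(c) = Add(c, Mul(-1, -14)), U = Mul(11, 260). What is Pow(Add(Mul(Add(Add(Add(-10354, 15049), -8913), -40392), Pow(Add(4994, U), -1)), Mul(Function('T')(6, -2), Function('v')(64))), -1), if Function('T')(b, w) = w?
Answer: Rational(-1309, 211639) ≈ -0.0061851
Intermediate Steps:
U = 2860
Function('v')(c) = Add(14, c) (Function('v')(c) = Add(c, 14) = Add(14, c))
Pow(Add(Mul(Add(Add(Add(-10354, 15049), -8913), -40392), Pow(Add(4994, U), -1)), Mul(Function('T')(6, -2), Function('v')(64))), -1) = Pow(Add(Mul(Add(Add(Add(-10354, 15049), -8913), -40392), Pow(Add(4994, 2860), -1)), Mul(-2, Add(14, 64))), -1) = Pow(Add(Mul(Add(Add(4695, -8913), -40392), Pow(7854, -1)), Mul(-2, 78)), -1) = Pow(Add(Mul(Add(-4218, -40392), Rational(1, 7854)), -156), -1) = Pow(Add(Mul(-44610, Rational(1, 7854)), -156), -1) = Pow(Add(Rational(-7435, 1309), -156), -1) = Pow(Rational(-211639, 1309), -1) = Rational(-1309, 211639)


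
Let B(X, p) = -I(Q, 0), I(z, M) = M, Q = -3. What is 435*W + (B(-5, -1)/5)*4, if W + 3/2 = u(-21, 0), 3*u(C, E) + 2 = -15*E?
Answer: -1885/2 ≈ -942.50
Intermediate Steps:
u(C, E) = -⅔ - 5*E (u(C, E) = -⅔ + (-15*E)/3 = -⅔ - 5*E)
B(X, p) = 0 (B(X, p) = -1*0 = 0)
W = -13/6 (W = -3/2 + (-⅔ - 5*0) = -3/2 + (-⅔ + 0) = -3/2 - ⅔ = -13/6 ≈ -2.1667)
435*W + (B(-5, -1)/5)*4 = 435*(-13/6) + (0/5)*4 = -1885/2 + (0*(⅕))*4 = -1885/2 + 0*4 = -1885/2 + 0 = -1885/2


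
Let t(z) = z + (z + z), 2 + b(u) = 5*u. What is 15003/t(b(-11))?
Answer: -1667/19 ≈ -87.737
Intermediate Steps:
b(u) = -2 + 5*u
t(z) = 3*z (t(z) = z + 2*z = 3*z)
15003/t(b(-11)) = 15003/((3*(-2 + 5*(-11)))) = 15003/((3*(-2 - 55))) = 15003/((3*(-57))) = 15003/(-171) = 15003*(-1/171) = -1667/19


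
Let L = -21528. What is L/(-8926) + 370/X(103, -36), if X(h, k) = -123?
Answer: -327338/548949 ≈ -0.59630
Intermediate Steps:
L/(-8926) + 370/X(103, -36) = -21528/(-8926) + 370/(-123) = -21528*(-1/8926) + 370*(-1/123) = 10764/4463 - 370/123 = -327338/548949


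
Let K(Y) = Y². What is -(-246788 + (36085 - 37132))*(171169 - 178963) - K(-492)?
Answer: -1931868054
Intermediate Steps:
-(-246788 + (36085 - 37132))*(171169 - 178963) - K(-492) = -(-246788 + (36085 - 37132))*(171169 - 178963) - 1*(-492)² = -(-246788 - 1047)*(-7794) - 1*242064 = -(-247835)*(-7794) - 242064 = -1*1931625990 - 242064 = -1931625990 - 242064 = -1931868054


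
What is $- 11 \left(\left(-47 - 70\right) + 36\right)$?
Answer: $891$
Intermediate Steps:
$- 11 \left(\left(-47 - 70\right) + 36\right) = - 11 \left(-117 + 36\right) = \left(-11\right) \left(-81\right) = 891$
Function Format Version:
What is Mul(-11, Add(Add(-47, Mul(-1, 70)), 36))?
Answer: 891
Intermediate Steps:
Mul(-11, Add(Add(-47, Mul(-1, 70)), 36)) = Mul(-11, Add(Add(-47, -70), 36)) = Mul(-11, Add(-117, 36)) = Mul(-11, -81) = 891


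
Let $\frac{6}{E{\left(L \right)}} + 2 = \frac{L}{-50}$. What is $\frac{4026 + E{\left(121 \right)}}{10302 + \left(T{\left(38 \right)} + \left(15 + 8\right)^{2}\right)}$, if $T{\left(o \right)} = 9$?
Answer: $\frac{444723}{1197820} \approx 0.37128$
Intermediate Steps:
$E{\left(L \right)} = \frac{6}{-2 - \frac{L}{50}}$ ($E{\left(L \right)} = \frac{6}{-2 + \frac{L}{-50}} = \frac{6}{-2 + L \left(- \frac{1}{50}\right)} = \frac{6}{-2 - \frac{L}{50}}$)
$\frac{4026 + E{\left(121 \right)}}{10302 + \left(T{\left(38 \right)} + \left(15 + 8\right)^{2}\right)} = \frac{4026 - \frac{300}{100 + 121}}{10302 + \left(9 + \left(15 + 8\right)^{2}\right)} = \frac{4026 - \frac{300}{221}}{10302 + \left(9 + 23^{2}\right)} = \frac{4026 - \frac{300}{221}}{10302 + \left(9 + 529\right)} = \frac{4026 - \frac{300}{221}}{10302 + 538} = \frac{889446}{221 \cdot 10840} = \frac{889446}{221} \cdot \frac{1}{10840} = \frac{444723}{1197820}$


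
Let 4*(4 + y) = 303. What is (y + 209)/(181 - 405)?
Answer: -1123/896 ≈ -1.2533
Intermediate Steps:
y = 287/4 (y = -4 + (¼)*303 = -4 + 303/4 = 287/4 ≈ 71.750)
(y + 209)/(181 - 405) = (287/4 + 209)/(181 - 405) = (1123/4)/(-224) = (1123/4)*(-1/224) = -1123/896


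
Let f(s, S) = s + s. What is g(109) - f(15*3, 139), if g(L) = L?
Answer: 19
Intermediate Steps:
f(s, S) = 2*s
g(109) - f(15*3, 139) = 109 - 2*15*3 = 109 - 2*45 = 109 - 1*90 = 109 - 90 = 19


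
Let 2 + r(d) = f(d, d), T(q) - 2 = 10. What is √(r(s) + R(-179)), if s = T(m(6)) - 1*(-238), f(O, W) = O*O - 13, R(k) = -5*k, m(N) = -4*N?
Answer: 2*√15845 ≈ 251.75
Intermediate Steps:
T(q) = 12 (T(q) = 2 + 10 = 12)
f(O, W) = -13 + O² (f(O, W) = O² - 13 = -13 + O²)
s = 250 (s = 12 - 1*(-238) = 12 + 238 = 250)
r(d) = -15 + d² (r(d) = -2 + (-13 + d²) = -15 + d²)
√(r(s) + R(-179)) = √((-15 + 250²) - 5*(-179)) = √((-15 + 62500) + 895) = √(62485 + 895) = √63380 = 2*√15845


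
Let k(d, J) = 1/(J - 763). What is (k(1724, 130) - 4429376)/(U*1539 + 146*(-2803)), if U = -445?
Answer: 2803795009/692560869 ≈ 4.0484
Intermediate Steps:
k(d, J) = 1/(-763 + J)
(k(1724, 130) - 4429376)/(U*1539 + 146*(-2803)) = (1/(-763 + 130) - 4429376)/(-445*1539 + 146*(-2803)) = (1/(-633) - 4429376)/(-684855 - 409238) = (-1/633 - 4429376)/(-1094093) = -2803795009/633*(-1/1094093) = 2803795009/692560869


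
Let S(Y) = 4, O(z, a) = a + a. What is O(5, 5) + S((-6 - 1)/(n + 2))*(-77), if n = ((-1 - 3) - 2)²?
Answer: -298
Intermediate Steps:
n = 36 (n = (-4 - 2)² = (-6)² = 36)
O(z, a) = 2*a
O(5, 5) + S((-6 - 1)/(n + 2))*(-77) = 2*5 + 4*(-77) = 10 - 308 = -298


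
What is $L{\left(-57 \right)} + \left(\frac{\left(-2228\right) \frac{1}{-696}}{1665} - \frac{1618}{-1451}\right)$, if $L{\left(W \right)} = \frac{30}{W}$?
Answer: $\frac{4717928653}{7987014990} \approx 0.5907$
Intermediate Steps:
$L{\left(-57 \right)} + \left(\frac{\left(-2228\right) \frac{1}{-696}}{1665} - \frac{1618}{-1451}\right) = \frac{30}{-57} + \left(\frac{\left(-2228\right) \frac{1}{-696}}{1665} - \frac{1618}{-1451}\right) = 30 \left(- \frac{1}{57}\right) + \left(\left(-2228\right) \left(- \frac{1}{696}\right) \frac{1}{1665} - - \frac{1618}{1451}\right) = - \frac{10}{19} + \left(\frac{557}{174} \cdot \frac{1}{1665} + \frac{1618}{1451}\right) = - \frac{10}{19} + \left(\frac{557}{289710} + \frac{1618}{1451}\right) = - \frac{10}{19} + \frac{469558987}{420369210} = \frac{4717928653}{7987014990}$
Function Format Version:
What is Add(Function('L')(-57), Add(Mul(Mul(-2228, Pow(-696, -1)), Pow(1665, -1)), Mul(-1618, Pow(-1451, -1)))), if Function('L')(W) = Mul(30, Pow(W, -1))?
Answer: Rational(4717928653, 7987014990) ≈ 0.59070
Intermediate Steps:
Add(Function('L')(-57), Add(Mul(Mul(-2228, Pow(-696, -1)), Pow(1665, -1)), Mul(-1618, Pow(-1451, -1)))) = Add(Mul(30, Pow(-57, -1)), Add(Mul(Mul(-2228, Pow(-696, -1)), Pow(1665, -1)), Mul(-1618, Pow(-1451, -1)))) = Add(Mul(30, Rational(-1, 57)), Add(Mul(Mul(-2228, Rational(-1, 696)), Rational(1, 1665)), Mul(-1618, Rational(-1, 1451)))) = Add(Rational(-10, 19), Add(Mul(Rational(557, 174), Rational(1, 1665)), Rational(1618, 1451))) = Add(Rational(-10, 19), Add(Rational(557, 289710), Rational(1618, 1451))) = Add(Rational(-10, 19), Rational(469558987, 420369210)) = Rational(4717928653, 7987014990)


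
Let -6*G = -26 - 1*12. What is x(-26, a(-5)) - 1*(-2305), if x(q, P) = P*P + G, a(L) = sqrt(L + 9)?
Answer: 6946/3 ≈ 2315.3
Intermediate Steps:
G = 19/3 (G = -(-26 - 1*12)/6 = -(-26 - 12)/6 = -1/6*(-38) = 19/3 ≈ 6.3333)
a(L) = sqrt(9 + L)
x(q, P) = 19/3 + P**2 (x(q, P) = P*P + 19/3 = P**2 + 19/3 = 19/3 + P**2)
x(-26, a(-5)) - 1*(-2305) = (19/3 + (sqrt(9 - 5))**2) - 1*(-2305) = (19/3 + (sqrt(4))**2) + 2305 = (19/3 + 2**2) + 2305 = (19/3 + 4) + 2305 = 31/3 + 2305 = 6946/3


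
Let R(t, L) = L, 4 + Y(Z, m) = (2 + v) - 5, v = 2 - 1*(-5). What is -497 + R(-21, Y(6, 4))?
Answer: -497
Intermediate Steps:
v = 7 (v = 2 + 5 = 7)
Y(Z, m) = 0 (Y(Z, m) = -4 + ((2 + 7) - 5) = -4 + (9 - 5) = -4 + 4 = 0)
-497 + R(-21, Y(6, 4)) = -497 + 0 = -497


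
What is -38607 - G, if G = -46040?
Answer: 7433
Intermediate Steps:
-38607 - G = -38607 - 1*(-46040) = -38607 + 46040 = 7433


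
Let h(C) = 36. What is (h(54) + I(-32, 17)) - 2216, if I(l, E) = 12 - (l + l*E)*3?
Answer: -440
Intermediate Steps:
I(l, E) = 12 - 3*l - 3*E*l (I(l, E) = 12 - (l + E*l)*3 = 12 - (3*l + 3*E*l) = 12 + (-3*l - 3*E*l) = 12 - 3*l - 3*E*l)
(h(54) + I(-32, 17)) - 2216 = (36 + (12 - 3*(-32) - 3*17*(-32))) - 2216 = (36 + (12 + 96 + 1632)) - 2216 = (36 + 1740) - 2216 = 1776 - 2216 = -440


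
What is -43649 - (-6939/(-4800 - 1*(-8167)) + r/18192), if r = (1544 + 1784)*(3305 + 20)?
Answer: -169421277628/3828279 ≈ -44255.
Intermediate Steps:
r = 11065600 (r = 3328*3325 = 11065600)
-43649 - (-6939/(-4800 - 1*(-8167)) + r/18192) = -43649 - (-6939/(-4800 - 1*(-8167)) + 11065600/18192) = -43649 - (-6939/(-4800 + 8167) + 11065600*(1/18192)) = -43649 - (-6939/3367 + 691600/1137) = -43649 - 1*2320727557/3828279 = -43649 - 2320727557/3828279 = -169421277628/3828279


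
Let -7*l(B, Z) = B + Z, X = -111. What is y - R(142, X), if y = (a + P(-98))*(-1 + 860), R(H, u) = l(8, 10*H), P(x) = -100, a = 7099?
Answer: 6012345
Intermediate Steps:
l(B, Z) = -B/7 - Z/7 (l(B, Z) = -(B + Z)/7 = -B/7 - Z/7)
R(H, u) = -8/7 - 10*H/7 (R(H, u) = -1/7*8 - 10*H/7 = -8/7 - 10*H/7)
y = 6012141 (y = (7099 - 100)*(-1 + 860) = 6999*859 = 6012141)
y - R(142, X) = 6012141 - (-8/7 - 10/7*142) = 6012141 - (-8/7 - 1420/7) = 6012141 - 1*(-204) = 6012141 + 204 = 6012345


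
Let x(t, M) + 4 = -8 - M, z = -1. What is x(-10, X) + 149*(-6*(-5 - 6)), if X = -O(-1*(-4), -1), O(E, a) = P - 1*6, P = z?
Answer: 9815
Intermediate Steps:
P = -1
O(E, a) = -7 (O(E, a) = -1 - 1*6 = -1 - 6 = -7)
X = 7 (X = -1*(-7) = 7)
x(t, M) = -12 - M (x(t, M) = -4 + (-8 - M) = -12 - M)
x(-10, X) + 149*(-6*(-5 - 6)) = (-12 - 1*7) + 149*(-6*(-5 - 6)) = (-12 - 7) + 149*(-6*(-11)) = -19 + 149*66 = -19 + 9834 = 9815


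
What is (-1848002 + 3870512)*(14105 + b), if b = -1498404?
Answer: -3002009570490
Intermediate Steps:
(-1848002 + 3870512)*(14105 + b) = (-1848002 + 3870512)*(14105 - 1498404) = 2022510*(-1484299) = -3002009570490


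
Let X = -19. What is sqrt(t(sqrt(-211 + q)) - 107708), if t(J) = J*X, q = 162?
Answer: sqrt(-107708 - 133*I) ≈ 0.203 - 328.19*I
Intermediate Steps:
t(J) = -19*J (t(J) = J*(-19) = -19*J)
sqrt(t(sqrt(-211 + q)) - 107708) = sqrt(-19*sqrt(-211 + 162) - 107708) = sqrt(-133*I - 107708) = sqrt(-107708 - 133*I)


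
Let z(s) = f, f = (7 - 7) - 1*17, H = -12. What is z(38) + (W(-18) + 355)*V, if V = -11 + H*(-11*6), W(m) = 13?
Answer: 287391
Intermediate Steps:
f = -17 (f = 0 - 17 = -17)
z(s) = -17
V = 781 (V = -11 - (-132)*6 = -11 - 12*(-66) = -11 + 792 = 781)
z(38) + (W(-18) + 355)*V = -17 + (13 + 355)*781 = -17 + 368*781 = -17 + 287408 = 287391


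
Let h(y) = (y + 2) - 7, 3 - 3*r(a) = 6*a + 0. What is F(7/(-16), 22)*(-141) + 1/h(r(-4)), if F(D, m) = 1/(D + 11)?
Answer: -8855/676 ≈ -13.099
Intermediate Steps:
r(a) = 1 - 2*a (r(a) = 1 - (6*a + 0)/3 = 1 - 2*a)
h(y) = -5 + y (h(y) = (2 + y) - 7 = -5 + y)
F(D, m) = 1/(11 + D)
F(7/(-16), 22)*(-141) + 1/h(r(-4)) = -141/(11 + 7/(-16)) + 1/(-5 + (1 - 2*(-4))) = -141/(11 + 7*(-1/16)) + 1/(-5 + (1 + 8)) = -141/(11 - 7/16) + 1/(-5 + 9) = -141/(169/16) + 1/4 = (16/169)*(-141) + ¼ = -2256/169 + ¼ = -8855/676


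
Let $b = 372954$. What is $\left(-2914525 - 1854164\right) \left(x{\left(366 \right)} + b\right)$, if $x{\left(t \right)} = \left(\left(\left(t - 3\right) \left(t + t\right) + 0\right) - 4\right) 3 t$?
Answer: $-1393051986578970$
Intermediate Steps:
$x{\left(t \right)} = t \left(-12 + 6 t \left(-3 + t\right)\right)$ ($x{\left(t \right)} = \left(\left(\left(-3 + t\right) 2 t + 0\right) - 4\right) 3 t = \left(\left(2 t \left(-3 + t\right) + 0\right) - 4\right) 3 t = \left(2 t \left(-3 + t\right) - 4\right) 3 t = \left(-4 + 2 t \left(-3 + t\right)\right) 3 t = \left(-12 + 6 t \left(-3 + t\right)\right) t = t \left(-12 + 6 t \left(-3 + t\right)\right)$)
$\left(-2914525 - 1854164\right) \left(x{\left(366 \right)} + b\right) = \left(-2914525 - 1854164\right) \left(6 \cdot 366 \left(-2 + 366^{2} - 1098\right) + 372954\right) = - 4768689 \left(6 \cdot 366 \left(-2 + 133956 - 1098\right) + 372954\right) = - 4768689 \left(6 \cdot 366 \cdot 132856 + 372954\right) = - 4768689 \left(291751776 + 372954\right) = \left(-4768689\right) 292124730 = -1393051986578970$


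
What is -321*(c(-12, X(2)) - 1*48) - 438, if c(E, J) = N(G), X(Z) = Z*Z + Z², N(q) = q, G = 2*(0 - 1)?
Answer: 15612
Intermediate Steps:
G = -2 (G = 2*(-1) = -2)
X(Z) = 2*Z² (X(Z) = Z² + Z² = 2*Z²)
c(E, J) = -2
-321*(c(-12, X(2)) - 1*48) - 438 = -321*(-2 - 1*48) - 438 = -321*(-2 - 48) - 438 = -321*(-50) - 438 = 16050 - 438 = 15612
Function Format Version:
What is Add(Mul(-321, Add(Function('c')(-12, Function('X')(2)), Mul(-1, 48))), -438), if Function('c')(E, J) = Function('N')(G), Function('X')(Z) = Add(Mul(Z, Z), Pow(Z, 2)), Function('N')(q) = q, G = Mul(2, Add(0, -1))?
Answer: 15612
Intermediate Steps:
G = -2 (G = Mul(2, -1) = -2)
Function('X')(Z) = Mul(2, Pow(Z, 2)) (Function('X')(Z) = Add(Pow(Z, 2), Pow(Z, 2)) = Mul(2, Pow(Z, 2)))
Function('c')(E, J) = -2
Add(Mul(-321, Add(Function('c')(-12, Function('X')(2)), Mul(-1, 48))), -438) = Add(Mul(-321, Add(-2, Mul(-1, 48))), -438) = Add(Mul(-321, Add(-2, -48)), -438) = Add(Mul(-321, -50), -438) = Add(16050, -438) = 15612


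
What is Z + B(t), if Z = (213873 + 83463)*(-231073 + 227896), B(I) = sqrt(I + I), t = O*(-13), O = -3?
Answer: -944636472 + sqrt(78) ≈ -9.4464e+8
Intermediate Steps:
t = 39 (t = -3*(-13) = 39)
B(I) = sqrt(2)*sqrt(I) (B(I) = sqrt(2*I) = sqrt(2)*sqrt(I))
Z = -944636472 (Z = 297336*(-3177) = -944636472)
Z + B(t) = -944636472 + sqrt(2)*sqrt(39) = -944636472 + sqrt(78)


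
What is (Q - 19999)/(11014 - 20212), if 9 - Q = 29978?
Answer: 2776/511 ≈ 5.4325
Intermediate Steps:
Q = -29969 (Q = 9 - 1*29978 = 9 - 29978 = -29969)
(Q - 19999)/(11014 - 20212) = (-29969 - 19999)/(11014 - 20212) = -49968/(-9198) = -49968*(-1/9198) = 2776/511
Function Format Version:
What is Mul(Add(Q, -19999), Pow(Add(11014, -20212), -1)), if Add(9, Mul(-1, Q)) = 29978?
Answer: Rational(2776, 511) ≈ 5.4325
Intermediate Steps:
Q = -29969 (Q = Add(9, Mul(-1, 29978)) = Add(9, -29978) = -29969)
Mul(Add(Q, -19999), Pow(Add(11014, -20212), -1)) = Mul(Add(-29969, -19999), Pow(Add(11014, -20212), -1)) = Mul(-49968, Pow(-9198, -1)) = Mul(-49968, Rational(-1, 9198)) = Rational(2776, 511)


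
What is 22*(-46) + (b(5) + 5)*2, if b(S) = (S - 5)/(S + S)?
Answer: -1002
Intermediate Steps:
b(S) = (-5 + S)/(2*S) (b(S) = (-5 + S)/((2*S)) = (-5 + S)*(1/(2*S)) = (-5 + S)/(2*S))
22*(-46) + (b(5) + 5)*2 = 22*(-46) + ((½)*(-5 + 5)/5 + 5)*2 = -1012 + ((½)*(⅕)*0 + 5)*2 = -1012 + (0 + 5)*2 = -1012 + 5*2 = -1012 + 10 = -1002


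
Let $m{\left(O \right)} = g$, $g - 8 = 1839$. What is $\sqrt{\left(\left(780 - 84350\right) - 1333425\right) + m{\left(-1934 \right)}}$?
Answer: $2 i \sqrt{353787} \approx 1189.6 i$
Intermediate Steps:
$g = 1847$ ($g = 8 + 1839 = 1847$)
$m{\left(O \right)} = 1847$
$\sqrt{\left(\left(780 - 84350\right) - 1333425\right) + m{\left(-1934 \right)}} = \sqrt{\left(\left(780 - 84350\right) - 1333425\right) + 1847} = \sqrt{\left(-83570 - 1333425\right) + 1847} = \sqrt{-1416995 + 1847} = \sqrt{-1415148} = 2 i \sqrt{353787}$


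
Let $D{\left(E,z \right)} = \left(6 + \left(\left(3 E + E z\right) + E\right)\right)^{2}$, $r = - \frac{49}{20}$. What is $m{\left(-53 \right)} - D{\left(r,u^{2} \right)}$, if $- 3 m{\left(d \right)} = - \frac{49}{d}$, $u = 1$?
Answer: $- \frac{100159}{2544} \approx -39.371$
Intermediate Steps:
$m{\left(d \right)} = \frac{49}{3 d}$ ($m{\left(d \right)} = - \frac{\left(-49\right) \frac{1}{d}}{3} = \frac{49}{3 d}$)
$r = - \frac{49}{20}$ ($r = \left(-49\right) \frac{1}{20} = - \frac{49}{20} \approx -2.45$)
$D{\left(E,z \right)} = \left(6 + 4 E + E z\right)^{2}$ ($D{\left(E,z \right)} = \left(6 + \left(4 E + E z\right)\right)^{2} = \left(6 + 4 E + E z\right)^{2}$)
$m{\left(-53 \right)} - D{\left(r,u^{2} \right)} = \frac{49}{3 \left(-53\right)} - \left(6 + 4 \left(- \frac{49}{20}\right) - \frac{49 \cdot 1^{2}}{20}\right)^{2} = \frac{49}{3} \left(- \frac{1}{53}\right) - \left(6 - \frac{49}{5} - \frac{49}{20}\right)^{2} = - \frac{49}{159} - \left(6 - \frac{49}{5} - \frac{49}{20}\right)^{2} = - \frac{49}{159} - \left(- \frac{25}{4}\right)^{2} = - \frac{49}{159} - \frac{625}{16} = - \frac{100159}{2544}$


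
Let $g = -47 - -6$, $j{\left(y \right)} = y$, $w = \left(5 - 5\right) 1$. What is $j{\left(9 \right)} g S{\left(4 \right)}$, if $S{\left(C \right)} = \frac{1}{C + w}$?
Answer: $- \frac{369}{4} \approx -92.25$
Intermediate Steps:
$w = 0$ ($w = 0 \cdot 1 = 0$)
$S{\left(C \right)} = \frac{1}{C}$ ($S{\left(C \right)} = \frac{1}{C + 0} = \frac{1}{C}$)
$g = -41$ ($g = -47 + 6 = -41$)
$j{\left(9 \right)} g S{\left(4 \right)} = \frac{9 \left(-41\right)}{4} = \left(-369\right) \frac{1}{4} = - \frac{369}{4}$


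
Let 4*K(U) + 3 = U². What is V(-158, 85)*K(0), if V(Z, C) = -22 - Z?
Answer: -102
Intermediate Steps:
K(U) = -¾ + U²/4
V(-158, 85)*K(0) = (-22 - 1*(-158))*(-¾ + (¼)*0²) = (-22 + 158)*(-¾ + (¼)*0) = 136*(-¾ + 0) = 136*(-¾) = -102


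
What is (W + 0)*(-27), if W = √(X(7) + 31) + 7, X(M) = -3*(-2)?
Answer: -189 - 27*√37 ≈ -353.23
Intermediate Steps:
X(M) = 6
W = 7 + √37 (W = √(6 + 31) + 7 = √37 + 7 = 7 + √37 ≈ 13.083)
(W + 0)*(-27) = ((7 + √37) + 0)*(-27) = (7 + √37)*(-27) = -189 - 27*√37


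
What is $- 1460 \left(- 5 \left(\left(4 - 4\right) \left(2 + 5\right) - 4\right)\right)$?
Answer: $-29200$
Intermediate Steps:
$- 1460 \left(- 5 \left(\left(4 - 4\right) \left(2 + 5\right) - 4\right)\right) = - 1460 \left(- 5 \left(0 \cdot 7 - 4\right)\right) = - 1460 \left(- 5 \left(0 - 4\right)\right) = - 1460 \left(\left(-5\right) \left(-4\right)\right) = \left(-1460\right) 20 = -29200$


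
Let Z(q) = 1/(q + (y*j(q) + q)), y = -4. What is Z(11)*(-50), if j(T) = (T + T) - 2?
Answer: 25/29 ≈ 0.86207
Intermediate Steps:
j(T) = -2 + 2*T (j(T) = 2*T - 2 = -2 + 2*T)
Z(q) = 1/(8 - 6*q) (Z(q) = 1/(q + (-4*(-2 + 2*q) + q)) = 1/(q + ((8 - 8*q) + q)) = 1/(q + (8 - 7*q)) = 1/(8 - 6*q))
Z(11)*(-50) = (1/(2*(4 - 3*11)))*(-50) = (1/(2*(4 - 33)))*(-50) = ((½)/(-29))*(-50) = ((½)*(-1/29))*(-50) = -1/58*(-50) = 25/29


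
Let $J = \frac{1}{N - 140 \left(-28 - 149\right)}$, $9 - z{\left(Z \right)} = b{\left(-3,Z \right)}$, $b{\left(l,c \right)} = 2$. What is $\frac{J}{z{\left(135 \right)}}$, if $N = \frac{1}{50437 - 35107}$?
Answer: $\frac{2190}{379877401} \approx 5.765 \cdot 10^{-6}$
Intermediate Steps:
$z{\left(Z \right)} = 7$ ($z{\left(Z \right)} = 9 - 2 = 7$)
$N = \frac{1}{15330} \approx 6.5232 \cdot 10^{-5}$
$J = \frac{15330}{379877401}$ ($J = \frac{1}{\frac{1}{15330} - 140 \left(-28 - 149\right)} = \frac{1}{\frac{1}{15330} - -24780} = \frac{1}{\frac{1}{15330} + 24780} = \frac{1}{\frac{379877401}{15330}} = \frac{15330}{379877401} \approx 4.0355 \cdot 10^{-5}$)
$\frac{J}{z{\left(135 \right)}} = \frac{15330}{379877401 \cdot 7} = \frac{15330}{379877401} \cdot \frac{1}{7} = \frac{2190}{379877401}$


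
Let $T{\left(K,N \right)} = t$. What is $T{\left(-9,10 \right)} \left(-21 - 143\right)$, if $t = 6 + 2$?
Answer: $-1312$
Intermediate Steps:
$t = 8$
$T{\left(K,N \right)} = 8$
$T{\left(-9,10 \right)} \left(-21 - 143\right) = 8 \left(-21 - 143\right) = 8 \left(-164\right) = -1312$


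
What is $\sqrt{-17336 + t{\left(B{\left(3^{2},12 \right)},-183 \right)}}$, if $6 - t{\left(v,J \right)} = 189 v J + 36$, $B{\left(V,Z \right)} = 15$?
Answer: $\sqrt{501439} \approx 708.12$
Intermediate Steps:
$t{\left(v,J \right)} = -30 - 189 J v$ ($t{\left(v,J \right)} = 6 - \left(189 v J + 36\right) = 6 - \left(189 J v + 36\right) = 6 - \left(36 + 189 J v\right) = -30 - 189 J v$)
$\sqrt{-17336 + t{\left(B{\left(3^{2},12 \right)},-183 \right)}} = \sqrt{-17336 - \left(30 - 518805\right)} = \sqrt{-17336 + \left(-30 + 518805\right)} = \sqrt{-17336 + 518775} = \sqrt{501439}$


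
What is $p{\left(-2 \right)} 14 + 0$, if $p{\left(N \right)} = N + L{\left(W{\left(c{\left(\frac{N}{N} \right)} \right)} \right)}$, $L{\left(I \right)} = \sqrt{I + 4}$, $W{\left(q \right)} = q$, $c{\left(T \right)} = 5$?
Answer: $14$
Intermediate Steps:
$L{\left(I \right)} = \sqrt{4 + I}$
$p{\left(N \right)} = 3 + N$ ($p{\left(N \right)} = N + \sqrt{4 + 5} = N + \sqrt{9} = N + 3 = 3 + N$)
$p{\left(-2 \right)} 14 + 0 = \left(3 - 2\right) 14 + 0 = 1 \cdot 14 + 0 = 14 + 0 = 14$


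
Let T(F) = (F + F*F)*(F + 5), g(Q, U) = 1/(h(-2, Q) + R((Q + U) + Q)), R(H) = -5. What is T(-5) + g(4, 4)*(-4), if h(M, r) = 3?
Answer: 2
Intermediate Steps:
g(Q, U) = -½ (g(Q, U) = 1/(3 - 5) = 1/(-2) = -½)
T(F) = (5 + F)*(F + F²) (T(F) = (F + F²)*(5 + F) = (5 + F)*(F + F²))
T(-5) + g(4, 4)*(-4) = -5*(5 + (-5)² + 6*(-5)) - ½*(-4) = -5*(5 + 25 - 30) + 2 = -5*0 + 2 = 0 + 2 = 2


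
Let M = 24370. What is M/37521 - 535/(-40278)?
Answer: 333882865/503756946 ≈ 0.66279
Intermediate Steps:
M/37521 - 535/(-40278) = 24370/37521 - 535/(-40278) = 24370*(1/37521) - 535*(-1/40278) = 24370/37521 + 535/40278 = 333882865/503756946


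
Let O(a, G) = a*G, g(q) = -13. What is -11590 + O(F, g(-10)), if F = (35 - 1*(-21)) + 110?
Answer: -13748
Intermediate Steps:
F = 166 (F = (35 + 21) + 110 = 56 + 110 = 166)
O(a, G) = G*a
-11590 + O(F, g(-10)) = -11590 - 13*166 = -11590 - 2158 = -13748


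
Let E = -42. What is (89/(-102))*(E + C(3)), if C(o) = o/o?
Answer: 3649/102 ≈ 35.775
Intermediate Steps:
C(o) = 1
(89/(-102))*(E + C(3)) = (89/(-102))*(-42 + 1) = (89*(-1/102))*(-41) = -89/102*(-41) = 3649/102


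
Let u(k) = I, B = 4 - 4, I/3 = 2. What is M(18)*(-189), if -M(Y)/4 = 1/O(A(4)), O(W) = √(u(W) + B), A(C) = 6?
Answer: 126*√6 ≈ 308.64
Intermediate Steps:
I = 6 (I = 3*2 = 6)
B = 0
u(k) = 6
O(W) = √6 (O(W) = √(6 + 0) = √6)
M(Y) = -2*√6/3 (M(Y) = -4*√6/6 = -2*√6/3)
M(18)*(-189) = -2*√6/3*(-189) = 126*√6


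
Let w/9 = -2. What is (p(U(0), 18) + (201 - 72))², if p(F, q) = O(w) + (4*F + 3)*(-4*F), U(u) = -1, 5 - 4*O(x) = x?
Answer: 273529/16 ≈ 17096.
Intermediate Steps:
w = -18 (w = 9*(-2) = -18)
O(x) = 5/4 - x/4
p(F, q) = 23/4 - 4*F*(3 + 4*F) (p(F, q) = (5/4 - ¼*(-18)) + (4*F + 3)*(-4*F) = (5/4 + 9/2) + (3 + 4*F)*(-4*F) = 23/4 - 4*F*(3 + 4*F))
(p(U(0), 18) + (201 - 72))² = ((23/4 - 16*(-1)² - 12*(-1)) + (201 - 72))² = ((23/4 - 16*1 + 12) + 129)² = ((23/4 - 16 + 12) + 129)² = (7/4 + 129)² = (523/4)² = 273529/16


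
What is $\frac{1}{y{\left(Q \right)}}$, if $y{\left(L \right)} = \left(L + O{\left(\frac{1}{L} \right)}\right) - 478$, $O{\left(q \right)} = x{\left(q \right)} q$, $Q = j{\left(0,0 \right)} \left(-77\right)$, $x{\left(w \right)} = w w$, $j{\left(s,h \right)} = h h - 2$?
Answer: $- \frac{3652264}{1183333535} \approx -0.0030864$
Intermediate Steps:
$j{\left(s,h \right)} = -2 + h^{2}$ ($j{\left(s,h \right)} = h^{2} - 2 = -2 + h^{2}$)
$x{\left(w \right)} = w^{2}$
$Q = 154$ ($Q = \left(-2 + 0^{2}\right) \left(-77\right) = \left(-2 + 0\right) \left(-77\right) = \left(-2\right) \left(-77\right) = 154$)
$O{\left(q \right)} = q^{3}$ ($O{\left(q \right)} = q^{2} q = q^{3}$)
$y{\left(L \right)} = -478 + L + \frac{1}{L^{3}}$ ($y{\left(L \right)} = \left(L + \left(\frac{1}{L}\right)^{3}\right) - 478 = \left(L + \frac{1}{L^{3}}\right) - 478 = -478 + L + \frac{1}{L^{3}}$)
$\frac{1}{y{\left(Q \right)}} = \frac{1}{-478 + 154 + \frac{1}{3652264}} = \frac{1}{- \frac{1183333535}{3652264}} = - \frac{3652264}{1183333535}$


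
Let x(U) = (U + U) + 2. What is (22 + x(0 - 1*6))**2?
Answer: 144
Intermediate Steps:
x(U) = 2 + 2*U (x(U) = 2*U + 2 = 2 + 2*U)
(22 + x(0 - 1*6))**2 = (22 + (2 + 2*(0 - 1*6)))**2 = (22 + (2 + 2*(0 - 6)))**2 = (22 + (2 + 2*(-6)))**2 = (22 + (2 - 12))**2 = (22 - 10)**2 = 12**2 = 144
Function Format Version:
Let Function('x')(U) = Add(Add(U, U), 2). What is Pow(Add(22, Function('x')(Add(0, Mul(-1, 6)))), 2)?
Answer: 144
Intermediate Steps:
Function('x')(U) = Add(2, Mul(2, U)) (Function('x')(U) = Add(Mul(2, U), 2) = Add(2, Mul(2, U)))
Pow(Add(22, Function('x')(Add(0, Mul(-1, 6)))), 2) = Pow(Add(22, Add(2, Mul(2, Add(0, Mul(-1, 6))))), 2) = Pow(Add(22, Add(2, Mul(2, Add(0, -6)))), 2) = Pow(Add(22, Add(2, Mul(2, -6))), 2) = Pow(Add(22, Add(2, -12)), 2) = Pow(Add(22, -10), 2) = Pow(12, 2) = 144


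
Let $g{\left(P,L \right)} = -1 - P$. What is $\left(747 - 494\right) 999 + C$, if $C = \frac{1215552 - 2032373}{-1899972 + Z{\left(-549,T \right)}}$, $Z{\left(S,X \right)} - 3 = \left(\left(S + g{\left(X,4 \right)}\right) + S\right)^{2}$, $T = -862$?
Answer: $\frac{466015735421}{1843800} \approx 2.5275 \cdot 10^{5}$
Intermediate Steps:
$Z{\left(S,X \right)} = 3 + \left(-1 - X + 2 S\right)^{2}$ ($Z{\left(S,X \right)} = 3 + \left(\left(S - \left(1 + X\right)\right) + S\right)^{2} = 3 + \left(\left(-1 + S - X\right) + S\right)^{2} = 3 + \left(-1 - X + 2 S\right)^{2}$)
$C = \frac{816821}{1843800}$ ($C = \frac{1215552 - 2032373}{-1899972 + \left(3 + \left(1 - 862 - -1098\right)^{2}\right)} = - \frac{816821}{-1899972 + \left(3 + \left(1 - 862 + 1098\right)^{2}\right)} = - \frac{816821}{-1899972 + \left(3 + 237^{2}\right)} = - \frac{816821}{-1899972 + \left(3 + 56169\right)} = - \frac{816821}{-1899972 + 56172} = - \frac{816821}{-1843800} = \left(-816821\right) \left(- \frac{1}{1843800}\right) = \frac{816821}{1843800} \approx 0.44301$)
$\left(747 - 494\right) 999 + C = \left(747 - 494\right) 999 + \frac{816821}{1843800} = 253 \cdot 999 + \frac{816821}{1843800} = 252747 + \frac{816821}{1843800} = \frac{466015735421}{1843800}$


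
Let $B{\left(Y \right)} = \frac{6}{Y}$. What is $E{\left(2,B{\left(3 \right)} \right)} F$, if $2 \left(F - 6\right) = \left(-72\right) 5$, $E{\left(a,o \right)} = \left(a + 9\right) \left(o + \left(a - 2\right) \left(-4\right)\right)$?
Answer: $-3828$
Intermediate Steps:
$E{\left(a,o \right)} = \left(9 + a\right) \left(8 + o - 4 a\right)$ ($E{\left(a,o \right)} = \left(9 + a\right) \left(o + \left(-2 + a\right) \left(-4\right)\right) = \left(9 + a\right) \left(o - \left(-8 + 4 a\right)\right) = \left(9 + a\right) \left(8 + o - 4 a\right)$)
$F = -174$ ($F = 6 + \frac{\left(-72\right) 5}{2} = 6 + \frac{1}{2} \left(-360\right) = 6 - 180 = -174$)
$E{\left(2,B{\left(3 \right)} \right)} F = \left(72 - 56 - 4 \cdot 2^{2} + 9 \cdot \frac{6}{3} + 2 \cdot \frac{6}{3}\right) \left(-174\right) = \left(72 - 56 - 16 + 9 \cdot 6 \cdot \frac{1}{3} + 2 \cdot 6 \cdot \frac{1}{3}\right) \left(-174\right) = \left(72 - 56 - 16 + 9 \cdot 2 + 2 \cdot 2\right) \left(-174\right) = \left(72 - 56 - 16 + 18 + 4\right) \left(-174\right) = 22 \left(-174\right) = -3828$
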